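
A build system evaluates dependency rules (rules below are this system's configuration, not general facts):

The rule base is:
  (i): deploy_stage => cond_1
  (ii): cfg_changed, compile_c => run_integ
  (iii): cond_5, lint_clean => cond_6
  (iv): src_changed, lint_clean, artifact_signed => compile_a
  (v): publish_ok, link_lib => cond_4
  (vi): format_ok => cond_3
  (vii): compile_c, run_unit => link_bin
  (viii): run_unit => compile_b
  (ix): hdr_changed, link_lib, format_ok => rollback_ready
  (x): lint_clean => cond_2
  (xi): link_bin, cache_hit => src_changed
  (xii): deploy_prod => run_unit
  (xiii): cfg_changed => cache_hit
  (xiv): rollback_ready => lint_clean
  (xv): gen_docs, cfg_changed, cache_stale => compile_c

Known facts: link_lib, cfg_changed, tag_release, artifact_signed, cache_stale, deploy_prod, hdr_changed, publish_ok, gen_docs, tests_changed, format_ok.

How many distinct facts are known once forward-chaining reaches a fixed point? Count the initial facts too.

24

Round 1 — (v), (vi), (ix), (xii), (xiii), (xv), derive cond_4, cond_3, rollback_ready, run_unit, cache_hit, compile_c.
Round 2 — (ii), (vii), (viii), (xiv), derive run_integ, link_bin, compile_b, lint_clean.
Round 3 — (x), (xi), derive cond_2, src_changed.
Round 4 — (iv), derive compile_a.
Closure: {artifact_signed, cache_hit, cache_stale, cfg_changed, compile_a, compile_b, compile_c, cond_2, cond_3, cond_4, deploy_prod, format_ok, gen_docs, hdr_changed, link_bin, link_lib, lint_clean, publish_ok, rollback_ready, run_integ, run_unit, src_changed, tag_release, tests_changed} — 24 facts.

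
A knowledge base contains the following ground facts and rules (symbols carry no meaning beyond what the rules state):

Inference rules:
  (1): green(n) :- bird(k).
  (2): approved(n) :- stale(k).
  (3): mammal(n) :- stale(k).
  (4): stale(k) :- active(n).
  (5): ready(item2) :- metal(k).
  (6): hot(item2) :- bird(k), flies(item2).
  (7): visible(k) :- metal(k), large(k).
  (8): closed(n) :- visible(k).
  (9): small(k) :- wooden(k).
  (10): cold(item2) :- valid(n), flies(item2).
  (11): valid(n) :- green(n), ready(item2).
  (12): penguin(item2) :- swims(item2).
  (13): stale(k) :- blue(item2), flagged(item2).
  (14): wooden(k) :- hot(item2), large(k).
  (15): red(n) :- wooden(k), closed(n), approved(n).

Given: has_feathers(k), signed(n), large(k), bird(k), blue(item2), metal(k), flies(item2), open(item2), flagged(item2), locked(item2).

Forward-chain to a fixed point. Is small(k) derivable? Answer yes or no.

yes

Round 1: (1) [green(n) :- bird(k).]; (5) [ready(item2) :- metal(k).]; (6) [hot(item2) :- bird(k), flies(item2).]; (7) [visible(k) :- metal(k), large(k).]; (13) [stale(k) :- blue(item2), flagged(item2).]. New: green(n), ready(item2), hot(item2), visible(k), stale(k).
Round 2: (2) [approved(n) :- stale(k).]; (3) [mammal(n) :- stale(k).]; (8) [closed(n) :- visible(k).]; (11) [valid(n) :- green(n), ready(item2).]; (14) [wooden(k) :- hot(item2), large(k).]. New: approved(n), mammal(n), closed(n), valid(n), wooden(k).
Round 3: (9) [small(k) :- wooden(k).]; (10) [cold(item2) :- valid(n), flies(item2).]; (15) [red(n) :- wooden(k), closed(n), approved(n).]. New: small(k), cold(item2), red(n).
small(k) appears in round 3, so it is derivable.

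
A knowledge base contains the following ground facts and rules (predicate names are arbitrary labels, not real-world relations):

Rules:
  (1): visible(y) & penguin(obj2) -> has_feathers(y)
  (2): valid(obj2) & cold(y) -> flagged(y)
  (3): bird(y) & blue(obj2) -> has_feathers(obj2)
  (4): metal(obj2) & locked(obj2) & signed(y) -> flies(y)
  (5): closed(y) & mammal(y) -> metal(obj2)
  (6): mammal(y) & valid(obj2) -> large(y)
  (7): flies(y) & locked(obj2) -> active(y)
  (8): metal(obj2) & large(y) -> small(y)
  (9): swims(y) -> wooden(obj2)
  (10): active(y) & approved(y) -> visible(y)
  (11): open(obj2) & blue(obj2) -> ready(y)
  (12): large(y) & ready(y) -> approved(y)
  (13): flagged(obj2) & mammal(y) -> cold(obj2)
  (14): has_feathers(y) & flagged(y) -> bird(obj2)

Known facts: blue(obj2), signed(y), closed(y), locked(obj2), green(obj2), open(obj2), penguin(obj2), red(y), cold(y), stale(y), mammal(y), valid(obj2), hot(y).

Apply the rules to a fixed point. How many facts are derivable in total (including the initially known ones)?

[1] (2) [valid(obj2) & cold(y) -> flagged(y)]; (5) [closed(y) & mammal(y) -> metal(obj2)]; (6) [mammal(y) & valid(obj2) -> large(y)]; (11) [open(obj2) & blue(obj2) -> ready(y)]. ⇒ new: flagged(y), metal(obj2), large(y), ready(y).
[2] (4) [metal(obj2) & locked(obj2) & signed(y) -> flies(y)]; (8) [metal(obj2) & large(y) -> small(y)]; (12) [large(y) & ready(y) -> approved(y)]. ⇒ new: flies(y), small(y), approved(y).
[3] (7) [flies(y) & locked(obj2) -> active(y)]. ⇒ new: active(y).
[4] (10) [active(y) & approved(y) -> visible(y)]. ⇒ new: visible(y).
[5] (1) [visible(y) & penguin(obj2) -> has_feathers(y)]. ⇒ new: has_feathers(y).
[6] (14) [has_feathers(y) & flagged(y) -> bird(obj2)]. ⇒ new: bird(obj2).
Closure: {active(y), approved(y), bird(obj2), blue(obj2), closed(y), cold(y), flagged(y), flies(y), green(obj2), has_feathers(y), hot(y), large(y), locked(obj2), mammal(y), metal(obj2), open(obj2), penguin(obj2), ready(y), red(y), signed(y), small(y), stale(y), valid(obj2), visible(y)} — 24 facts.

24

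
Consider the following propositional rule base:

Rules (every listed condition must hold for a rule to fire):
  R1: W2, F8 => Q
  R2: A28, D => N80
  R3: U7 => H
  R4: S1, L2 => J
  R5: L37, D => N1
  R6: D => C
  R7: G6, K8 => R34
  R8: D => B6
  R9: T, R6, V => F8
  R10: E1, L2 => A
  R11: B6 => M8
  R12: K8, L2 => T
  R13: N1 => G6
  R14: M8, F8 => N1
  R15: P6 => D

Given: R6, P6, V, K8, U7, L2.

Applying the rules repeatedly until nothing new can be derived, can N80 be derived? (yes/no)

no

Round 1 fires R3, R12, R15, giving H, T, D.
Round 2 fires R6, R8, R9, giving C, B6, F8.
Round 3 fires R11, giving M8.
Round 4 fires R14, giving N1.
Round 5 fires R13, giving G6.
Round 6 fires R7, giving R34.
Fixed point reached. N80 is concluded only by R2; R2 needs A28 (never derived).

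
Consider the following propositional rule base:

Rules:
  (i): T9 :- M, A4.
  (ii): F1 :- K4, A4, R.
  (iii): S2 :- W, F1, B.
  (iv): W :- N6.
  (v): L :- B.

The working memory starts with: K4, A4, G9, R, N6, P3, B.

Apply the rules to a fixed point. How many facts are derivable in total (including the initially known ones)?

[1] (ii) [F1 :- K4, A4, R.]; (iv) [W :- N6.]; (v) [L :- B.]. ⇒ new: F1, W, L.
[2] (iii) [S2 :- W, F1, B.]. ⇒ new: S2.
Closure: {A4, B, F1, G9, K4, L, N6, P3, R, S2, W} — 11 facts.

11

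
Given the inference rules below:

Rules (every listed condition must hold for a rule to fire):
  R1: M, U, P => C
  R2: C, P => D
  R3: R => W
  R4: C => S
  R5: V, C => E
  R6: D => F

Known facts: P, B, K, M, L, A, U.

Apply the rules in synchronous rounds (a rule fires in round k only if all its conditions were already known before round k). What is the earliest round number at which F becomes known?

3

Round 1 — R1, derive C.
Round 2 — R2, R4, derive D, S.
Round 3 — R6, derive F.
F first appears in round 3.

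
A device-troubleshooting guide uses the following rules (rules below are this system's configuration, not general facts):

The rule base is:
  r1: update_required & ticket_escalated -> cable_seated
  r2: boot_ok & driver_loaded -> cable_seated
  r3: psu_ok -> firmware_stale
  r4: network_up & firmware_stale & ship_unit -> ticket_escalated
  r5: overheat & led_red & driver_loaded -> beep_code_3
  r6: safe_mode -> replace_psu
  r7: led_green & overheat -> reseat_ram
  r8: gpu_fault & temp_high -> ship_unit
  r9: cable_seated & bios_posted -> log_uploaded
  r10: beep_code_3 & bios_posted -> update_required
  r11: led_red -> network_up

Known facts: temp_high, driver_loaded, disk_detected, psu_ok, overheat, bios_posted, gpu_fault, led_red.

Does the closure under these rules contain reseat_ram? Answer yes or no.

no

Round 1: r3 [psu_ok -> firmware_stale]; r5 [overheat & led_red & driver_loaded -> beep_code_3]; r8 [gpu_fault & temp_high -> ship_unit]; r11 [led_red -> network_up]. New: firmware_stale, beep_code_3, ship_unit, network_up.
Round 2: r4 [network_up & firmware_stale & ship_unit -> ticket_escalated]; r10 [beep_code_3 & bios_posted -> update_required]. New: ticket_escalated, update_required.
Round 3: r1 [update_required & ticket_escalated -> cable_seated]. New: cable_seated.
Round 4: r9 [cable_seated & bios_posted -> log_uploaded]. New: log_uploaded.
Fixed point reached. reseat_ram is concluded only by r7; r7 needs led_green (never derived).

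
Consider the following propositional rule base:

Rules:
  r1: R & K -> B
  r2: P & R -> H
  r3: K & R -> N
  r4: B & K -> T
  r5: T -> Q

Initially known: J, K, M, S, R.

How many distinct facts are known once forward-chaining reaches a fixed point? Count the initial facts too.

9

[1] r1 [R & K -> B]; r3 [K & R -> N]. ⇒ new: B, N.
[2] r4 [B & K -> T]. ⇒ new: T.
[3] r5 [T -> Q]. ⇒ new: Q.
Closure: {B, J, K, M, N, Q, R, S, T} — 9 facts.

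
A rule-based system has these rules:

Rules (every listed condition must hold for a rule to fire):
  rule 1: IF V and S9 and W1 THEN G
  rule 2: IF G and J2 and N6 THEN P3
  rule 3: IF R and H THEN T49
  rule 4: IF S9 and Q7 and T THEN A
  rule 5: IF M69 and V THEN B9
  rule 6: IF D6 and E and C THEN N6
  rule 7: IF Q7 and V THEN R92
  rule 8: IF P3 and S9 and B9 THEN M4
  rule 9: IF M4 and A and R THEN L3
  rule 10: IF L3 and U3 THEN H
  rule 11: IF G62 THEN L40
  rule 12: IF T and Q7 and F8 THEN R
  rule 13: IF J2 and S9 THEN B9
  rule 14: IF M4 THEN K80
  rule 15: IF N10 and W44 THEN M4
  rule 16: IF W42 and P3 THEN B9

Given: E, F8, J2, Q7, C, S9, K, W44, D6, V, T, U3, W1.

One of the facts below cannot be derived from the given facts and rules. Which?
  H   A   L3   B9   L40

[1] rule 1 [IF V and S9 and W1 THEN G]; rule 4 [IF S9 and Q7 and T THEN A]; rule 6 [IF D6 and E and C THEN N6]; rule 7 [IF Q7 and V THEN R92]; rule 12 [IF T and Q7 and F8 THEN R]; rule 13 [IF J2 and S9 THEN B9]. ⇒ new: G, A, N6, R92, R, B9.
[2] rule 2 [IF G and J2 and N6 THEN P3]. ⇒ new: P3.
[3] rule 8 [IF P3 and S9 and B9 THEN M4]. ⇒ new: M4.
[4] rule 9 [IF M4 and A and R THEN L3]; rule 14 [IF M4 THEN K80]. ⇒ new: L3, K80.
[5] rule 10 [IF L3 and U3 THEN H]. ⇒ new: H.
[6] rule 3 [IF R and H THEN T49]. ⇒ new: T49.
Derived: L3 (round 4), H (round 5), B9 (round 1), A (round 1). L40 never appears in any round.

L40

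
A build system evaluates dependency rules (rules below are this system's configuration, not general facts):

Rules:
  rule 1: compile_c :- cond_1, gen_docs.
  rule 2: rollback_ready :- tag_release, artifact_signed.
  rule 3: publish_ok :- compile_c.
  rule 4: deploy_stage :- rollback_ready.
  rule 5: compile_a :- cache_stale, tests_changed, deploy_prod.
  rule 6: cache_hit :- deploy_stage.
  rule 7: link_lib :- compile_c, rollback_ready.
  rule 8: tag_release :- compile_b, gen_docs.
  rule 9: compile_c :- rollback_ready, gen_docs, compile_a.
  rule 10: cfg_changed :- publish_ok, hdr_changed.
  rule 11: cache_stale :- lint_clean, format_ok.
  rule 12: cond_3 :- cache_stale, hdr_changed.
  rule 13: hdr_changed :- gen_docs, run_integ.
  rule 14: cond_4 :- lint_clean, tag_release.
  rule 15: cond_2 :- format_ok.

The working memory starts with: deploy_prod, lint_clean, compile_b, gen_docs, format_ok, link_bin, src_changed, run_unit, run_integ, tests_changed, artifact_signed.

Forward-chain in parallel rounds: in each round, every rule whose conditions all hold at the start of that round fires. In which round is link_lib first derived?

4

[1] rule 8 [tag_release :- compile_b, gen_docs.]; rule 11 [cache_stale :- lint_clean, format_ok.]; rule 13 [hdr_changed :- gen_docs, run_integ.]; rule 15 [cond_2 :- format_ok.]. ⇒ new: tag_release, cache_stale, hdr_changed, cond_2.
[2] rule 2 [rollback_ready :- tag_release, artifact_signed.]; rule 5 [compile_a :- cache_stale, tests_changed, deploy_prod.]; rule 12 [cond_3 :- cache_stale, hdr_changed.]; rule 14 [cond_4 :- lint_clean, tag_release.]. ⇒ new: rollback_ready, compile_a, cond_3, cond_4.
[3] rule 4 [deploy_stage :- rollback_ready.]; rule 9 [compile_c :- rollback_ready, gen_docs, compile_a.]. ⇒ new: deploy_stage, compile_c.
[4] rule 3 [publish_ok :- compile_c.]; rule 6 [cache_hit :- deploy_stage.]; rule 7 [link_lib :- compile_c, rollback_ready.]. ⇒ new: publish_ok, cache_hit, link_lib.
link_lib first appears in round 4.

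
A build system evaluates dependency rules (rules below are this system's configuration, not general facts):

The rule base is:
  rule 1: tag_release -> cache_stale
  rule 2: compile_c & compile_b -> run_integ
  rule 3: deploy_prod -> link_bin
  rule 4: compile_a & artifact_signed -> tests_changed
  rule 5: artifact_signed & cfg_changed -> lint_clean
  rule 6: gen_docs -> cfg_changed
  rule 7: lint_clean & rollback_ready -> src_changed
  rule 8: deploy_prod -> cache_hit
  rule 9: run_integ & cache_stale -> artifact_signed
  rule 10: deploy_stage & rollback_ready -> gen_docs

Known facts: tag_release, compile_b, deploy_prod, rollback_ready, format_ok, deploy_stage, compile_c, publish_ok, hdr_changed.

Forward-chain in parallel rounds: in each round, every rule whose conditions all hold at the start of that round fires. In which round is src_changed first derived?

Round 1: rule 1 [tag_release -> cache_stale]; rule 2 [compile_c & compile_b -> run_integ]; rule 3 [deploy_prod -> link_bin]; rule 8 [deploy_prod -> cache_hit]; rule 10 [deploy_stage & rollback_ready -> gen_docs]. New: cache_stale, run_integ, link_bin, cache_hit, gen_docs.
Round 2: rule 6 [gen_docs -> cfg_changed]; rule 9 [run_integ & cache_stale -> artifact_signed]. New: cfg_changed, artifact_signed.
Round 3: rule 5 [artifact_signed & cfg_changed -> lint_clean]. New: lint_clean.
Round 4: rule 7 [lint_clean & rollback_ready -> src_changed]. New: src_changed.
src_changed first appears in round 4.

4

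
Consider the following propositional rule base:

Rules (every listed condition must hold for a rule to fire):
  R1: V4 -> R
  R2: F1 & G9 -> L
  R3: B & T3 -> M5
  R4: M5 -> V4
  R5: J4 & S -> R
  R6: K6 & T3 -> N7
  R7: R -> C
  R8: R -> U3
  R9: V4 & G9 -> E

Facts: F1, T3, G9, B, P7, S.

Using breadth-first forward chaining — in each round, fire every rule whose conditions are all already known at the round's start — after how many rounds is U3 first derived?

Round 1 fires R2, R3, giving L, M5.
Round 2 fires R4, giving V4.
Round 3 fires R1, R9, giving R, E.
Round 4 fires R7, R8, giving C, U3.
U3 first appears in round 4.

4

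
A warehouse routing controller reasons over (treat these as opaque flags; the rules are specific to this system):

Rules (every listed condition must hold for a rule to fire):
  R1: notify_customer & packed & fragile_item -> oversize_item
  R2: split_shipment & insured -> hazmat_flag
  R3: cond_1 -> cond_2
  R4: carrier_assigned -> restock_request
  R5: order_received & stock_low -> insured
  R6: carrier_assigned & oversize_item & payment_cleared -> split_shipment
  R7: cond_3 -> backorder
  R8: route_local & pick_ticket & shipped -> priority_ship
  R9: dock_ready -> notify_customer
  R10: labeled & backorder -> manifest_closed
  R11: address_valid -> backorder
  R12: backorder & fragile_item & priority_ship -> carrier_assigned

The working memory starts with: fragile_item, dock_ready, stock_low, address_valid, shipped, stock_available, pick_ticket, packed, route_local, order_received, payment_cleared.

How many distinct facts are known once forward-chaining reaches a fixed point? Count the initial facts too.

20

Round 1 — R5, R8, R9, R11, derive insured, priority_ship, notify_customer, backorder.
Round 2 — R1, R12, derive oversize_item, carrier_assigned.
Round 3 — R4, R6, derive restock_request, split_shipment.
Round 4 — R2, derive hazmat_flag.
Closure: {address_valid, backorder, carrier_assigned, dock_ready, fragile_item, hazmat_flag, insured, notify_customer, order_received, oversize_item, packed, payment_cleared, pick_ticket, priority_ship, restock_request, route_local, shipped, split_shipment, stock_available, stock_low} — 20 facts.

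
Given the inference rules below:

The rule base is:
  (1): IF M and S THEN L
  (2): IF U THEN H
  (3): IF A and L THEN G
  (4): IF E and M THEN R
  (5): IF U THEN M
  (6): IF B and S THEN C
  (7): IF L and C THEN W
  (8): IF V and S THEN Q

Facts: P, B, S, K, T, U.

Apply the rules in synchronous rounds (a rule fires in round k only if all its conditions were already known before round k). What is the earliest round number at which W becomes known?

3

Round 1 — (2), (5), (6), derive H, M, C.
Round 2 — (1), derive L.
Round 3 — (7), derive W.
W first appears in round 3.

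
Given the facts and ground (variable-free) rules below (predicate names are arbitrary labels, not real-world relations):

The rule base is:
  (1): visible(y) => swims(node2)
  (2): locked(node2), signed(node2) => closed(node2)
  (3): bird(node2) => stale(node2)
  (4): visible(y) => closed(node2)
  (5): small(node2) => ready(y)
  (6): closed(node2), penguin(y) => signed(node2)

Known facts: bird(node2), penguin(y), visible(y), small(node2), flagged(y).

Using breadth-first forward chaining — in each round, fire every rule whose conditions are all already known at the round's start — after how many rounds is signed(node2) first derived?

Round 1 fires (1), (3), (4), (5), giving swims(node2), stale(node2), closed(node2), ready(y).
Round 2 fires (6), giving signed(node2).
signed(node2) first appears in round 2.

2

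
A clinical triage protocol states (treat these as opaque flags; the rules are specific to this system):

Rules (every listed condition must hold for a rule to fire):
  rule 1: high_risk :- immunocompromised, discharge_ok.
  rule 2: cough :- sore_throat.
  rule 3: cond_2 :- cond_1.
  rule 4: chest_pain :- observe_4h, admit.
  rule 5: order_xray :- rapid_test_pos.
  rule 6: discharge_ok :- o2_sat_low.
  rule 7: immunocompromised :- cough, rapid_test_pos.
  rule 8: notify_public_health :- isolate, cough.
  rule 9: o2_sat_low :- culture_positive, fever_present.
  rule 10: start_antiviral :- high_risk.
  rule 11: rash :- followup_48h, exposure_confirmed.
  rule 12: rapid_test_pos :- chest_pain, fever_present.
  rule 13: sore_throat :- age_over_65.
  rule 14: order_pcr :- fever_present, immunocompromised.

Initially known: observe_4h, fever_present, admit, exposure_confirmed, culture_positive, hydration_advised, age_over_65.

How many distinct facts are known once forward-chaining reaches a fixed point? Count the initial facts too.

18

Round 1 — rule 4, rule 9, rule 13, derive chest_pain, o2_sat_low, sore_throat.
Round 2 — rule 2, rule 6, rule 12, derive cough, discharge_ok, rapid_test_pos.
Round 3 — rule 5, rule 7, derive order_xray, immunocompromised.
Round 4 — rule 1, rule 14, derive high_risk, order_pcr.
Round 5 — rule 10, derive start_antiviral.
Closure: {admit, age_over_65, chest_pain, cough, culture_positive, discharge_ok, exposure_confirmed, fever_present, high_risk, hydration_advised, immunocompromised, o2_sat_low, observe_4h, order_pcr, order_xray, rapid_test_pos, sore_throat, start_antiviral} — 18 facts.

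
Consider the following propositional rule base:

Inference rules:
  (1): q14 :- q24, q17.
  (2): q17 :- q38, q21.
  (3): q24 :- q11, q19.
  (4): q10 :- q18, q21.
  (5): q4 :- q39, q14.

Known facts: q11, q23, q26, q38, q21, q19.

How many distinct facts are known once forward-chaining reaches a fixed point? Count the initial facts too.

9

Round 1 fires (2), (3), giving q17, q24.
Round 2 fires (1), giving q14.
Closure: {q11, q14, q17, q19, q21, q23, q24, q26, q38} — 9 facts.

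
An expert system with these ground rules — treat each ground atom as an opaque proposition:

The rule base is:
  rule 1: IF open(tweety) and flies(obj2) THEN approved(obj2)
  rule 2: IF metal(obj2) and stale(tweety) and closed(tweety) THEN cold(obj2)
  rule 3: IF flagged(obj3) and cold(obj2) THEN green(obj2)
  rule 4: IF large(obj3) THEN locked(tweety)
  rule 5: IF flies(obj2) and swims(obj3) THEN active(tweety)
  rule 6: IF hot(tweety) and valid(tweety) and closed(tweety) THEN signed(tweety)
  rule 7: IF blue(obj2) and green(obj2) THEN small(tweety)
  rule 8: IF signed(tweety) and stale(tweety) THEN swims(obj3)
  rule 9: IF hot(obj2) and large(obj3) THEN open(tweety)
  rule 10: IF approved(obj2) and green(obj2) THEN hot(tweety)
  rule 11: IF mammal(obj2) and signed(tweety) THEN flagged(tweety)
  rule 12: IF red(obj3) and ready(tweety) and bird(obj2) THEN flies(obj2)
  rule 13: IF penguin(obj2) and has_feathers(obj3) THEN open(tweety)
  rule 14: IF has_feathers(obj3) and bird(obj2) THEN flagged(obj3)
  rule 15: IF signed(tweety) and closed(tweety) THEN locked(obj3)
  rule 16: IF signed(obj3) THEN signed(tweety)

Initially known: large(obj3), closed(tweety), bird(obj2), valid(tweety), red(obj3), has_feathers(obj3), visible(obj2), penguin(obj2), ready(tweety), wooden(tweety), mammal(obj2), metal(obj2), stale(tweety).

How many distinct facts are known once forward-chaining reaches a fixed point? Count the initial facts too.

Round 1 — rule 2, rule 4, rule 12, rule 13, rule 14, derive cold(obj2), locked(tweety), flies(obj2), open(tweety), flagged(obj3).
Round 2 — rule 1, rule 3, derive approved(obj2), green(obj2).
Round 3 — rule 10, derive hot(tweety).
Round 4 — rule 6, derive signed(tweety).
Round 5 — rule 8, rule 11, rule 15, derive swims(obj3), flagged(tweety), locked(obj3).
Round 6 — rule 5, derive active(tweety).
Closure: {active(tweety), approved(obj2), bird(obj2), closed(tweety), cold(obj2), flagged(obj3), flagged(tweety), flies(obj2), green(obj2), has_feathers(obj3), hot(tweety), large(obj3), locked(obj3), locked(tweety), mammal(obj2), metal(obj2), open(tweety), penguin(obj2), ready(tweety), red(obj3), signed(tweety), stale(tweety), swims(obj3), valid(tweety), visible(obj2), wooden(tweety)} — 26 facts.

26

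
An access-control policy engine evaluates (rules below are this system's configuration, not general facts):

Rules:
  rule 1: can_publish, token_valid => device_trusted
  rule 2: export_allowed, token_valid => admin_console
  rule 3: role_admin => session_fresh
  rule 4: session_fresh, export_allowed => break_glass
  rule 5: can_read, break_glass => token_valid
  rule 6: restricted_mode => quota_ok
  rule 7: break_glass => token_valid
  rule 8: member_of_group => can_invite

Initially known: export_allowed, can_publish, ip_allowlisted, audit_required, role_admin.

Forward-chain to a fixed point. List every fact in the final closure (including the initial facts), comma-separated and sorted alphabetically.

admin_console, audit_required, break_glass, can_publish, device_trusted, export_allowed, ip_allowlisted, role_admin, session_fresh, token_valid

Round 1 — rule 3, derive session_fresh.
Round 2 — rule 4, derive break_glass.
Round 3 — rule 7, derive token_valid.
Round 4 — rule 1, rule 2, derive device_trusted, admin_console.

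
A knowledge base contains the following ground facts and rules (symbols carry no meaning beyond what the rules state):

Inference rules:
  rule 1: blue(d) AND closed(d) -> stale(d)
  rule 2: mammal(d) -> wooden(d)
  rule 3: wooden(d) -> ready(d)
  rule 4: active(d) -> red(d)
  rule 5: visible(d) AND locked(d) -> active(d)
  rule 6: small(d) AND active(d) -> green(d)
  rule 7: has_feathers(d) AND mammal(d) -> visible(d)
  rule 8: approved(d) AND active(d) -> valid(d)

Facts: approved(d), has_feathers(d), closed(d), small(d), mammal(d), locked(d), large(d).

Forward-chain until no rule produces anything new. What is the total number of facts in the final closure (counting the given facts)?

14

Round 1 fires rule 2, rule 7, giving wooden(d), visible(d).
Round 2 fires rule 3, rule 5, giving ready(d), active(d).
Round 3 fires rule 4, rule 6, rule 8, giving red(d), green(d), valid(d).
Closure: {active(d), approved(d), closed(d), green(d), has_feathers(d), large(d), locked(d), mammal(d), ready(d), red(d), small(d), valid(d), visible(d), wooden(d)} — 14 facts.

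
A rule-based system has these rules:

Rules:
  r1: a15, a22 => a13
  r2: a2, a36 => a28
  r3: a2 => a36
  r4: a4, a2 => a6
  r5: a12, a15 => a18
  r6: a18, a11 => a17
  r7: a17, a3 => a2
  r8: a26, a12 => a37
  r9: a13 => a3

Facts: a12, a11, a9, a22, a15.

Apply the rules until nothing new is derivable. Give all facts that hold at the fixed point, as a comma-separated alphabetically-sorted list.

a11, a12, a13, a15, a17, a18, a2, a22, a28, a3, a36, a9

Round 1: r1 [a15, a22 => a13]; r5 [a12, a15 => a18]. New: a13, a18.
Round 2: r6 [a18, a11 => a17]; r9 [a13 => a3]. New: a17, a3.
Round 3: r7 [a17, a3 => a2]. New: a2.
Round 4: r3 [a2 => a36]. New: a36.
Round 5: r2 [a2, a36 => a28]. New: a28.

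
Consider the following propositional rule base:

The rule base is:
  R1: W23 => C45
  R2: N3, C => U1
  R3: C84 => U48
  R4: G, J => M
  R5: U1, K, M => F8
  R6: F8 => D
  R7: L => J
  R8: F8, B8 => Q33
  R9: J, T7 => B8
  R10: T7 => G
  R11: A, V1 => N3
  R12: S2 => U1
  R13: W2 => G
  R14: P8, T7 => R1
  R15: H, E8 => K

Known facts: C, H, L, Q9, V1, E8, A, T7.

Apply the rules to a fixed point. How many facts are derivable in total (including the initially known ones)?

Round 1 fires R7, R10, R11, R15, giving J, G, N3, K.
Round 2 fires R2, R4, R9, giving U1, M, B8.
Round 3 fires R5, giving F8.
Round 4 fires R6, R8, giving D, Q33.
Closure: {A, B8, C, D, E8, F8, G, H, J, K, L, M, N3, Q33, Q9, T7, U1, V1} — 18 facts.

18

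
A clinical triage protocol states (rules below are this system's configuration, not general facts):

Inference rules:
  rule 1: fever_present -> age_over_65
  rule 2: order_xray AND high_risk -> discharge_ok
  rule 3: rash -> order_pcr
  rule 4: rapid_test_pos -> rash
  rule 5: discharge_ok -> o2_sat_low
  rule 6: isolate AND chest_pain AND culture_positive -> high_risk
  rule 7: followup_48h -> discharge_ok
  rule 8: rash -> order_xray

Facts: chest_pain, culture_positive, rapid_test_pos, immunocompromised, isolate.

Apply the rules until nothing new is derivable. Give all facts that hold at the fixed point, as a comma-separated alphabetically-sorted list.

chest_pain, culture_positive, discharge_ok, high_risk, immunocompromised, isolate, o2_sat_low, order_pcr, order_xray, rapid_test_pos, rash

[1] rule 4 [rapid_test_pos -> rash]; rule 6 [isolate AND chest_pain AND culture_positive -> high_risk]. ⇒ new: rash, high_risk.
[2] rule 3 [rash -> order_pcr]; rule 8 [rash -> order_xray]. ⇒ new: order_pcr, order_xray.
[3] rule 2 [order_xray AND high_risk -> discharge_ok]. ⇒ new: discharge_ok.
[4] rule 5 [discharge_ok -> o2_sat_low]. ⇒ new: o2_sat_low.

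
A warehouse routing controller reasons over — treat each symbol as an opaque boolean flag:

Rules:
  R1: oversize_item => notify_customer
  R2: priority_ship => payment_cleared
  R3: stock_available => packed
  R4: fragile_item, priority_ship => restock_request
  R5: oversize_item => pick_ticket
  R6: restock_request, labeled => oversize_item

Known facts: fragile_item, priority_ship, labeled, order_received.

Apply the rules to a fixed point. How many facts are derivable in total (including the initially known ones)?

Round 1: R2 [priority_ship => payment_cleared]; R4 [fragile_item, priority_ship => restock_request]. New: payment_cleared, restock_request.
Round 2: R6 [restock_request, labeled => oversize_item]. New: oversize_item.
Round 3: R1 [oversize_item => notify_customer]; R5 [oversize_item => pick_ticket]. New: notify_customer, pick_ticket.
Closure: {fragile_item, labeled, notify_customer, order_received, oversize_item, payment_cleared, pick_ticket, priority_ship, restock_request} — 9 facts.

9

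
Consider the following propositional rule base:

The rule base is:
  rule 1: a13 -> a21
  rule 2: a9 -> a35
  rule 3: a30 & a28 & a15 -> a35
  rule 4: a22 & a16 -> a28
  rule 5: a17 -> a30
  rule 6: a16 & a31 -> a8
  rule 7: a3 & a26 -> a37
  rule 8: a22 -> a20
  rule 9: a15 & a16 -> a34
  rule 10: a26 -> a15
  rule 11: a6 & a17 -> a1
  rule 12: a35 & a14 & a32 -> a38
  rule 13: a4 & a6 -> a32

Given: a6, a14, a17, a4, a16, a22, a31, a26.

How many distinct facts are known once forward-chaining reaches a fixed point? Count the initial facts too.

18

Round 1 — rule 4, rule 5, rule 6, rule 8, rule 10, rule 11, rule 13, derive a28, a30, a8, a20, a15, a1, a32.
Round 2 — rule 3, rule 9, derive a35, a34.
Round 3 — rule 12, derive a38.
Closure: {a1, a14, a15, a16, a17, a20, a22, a26, a28, a30, a31, a32, a34, a35, a38, a4, a6, a8} — 18 facts.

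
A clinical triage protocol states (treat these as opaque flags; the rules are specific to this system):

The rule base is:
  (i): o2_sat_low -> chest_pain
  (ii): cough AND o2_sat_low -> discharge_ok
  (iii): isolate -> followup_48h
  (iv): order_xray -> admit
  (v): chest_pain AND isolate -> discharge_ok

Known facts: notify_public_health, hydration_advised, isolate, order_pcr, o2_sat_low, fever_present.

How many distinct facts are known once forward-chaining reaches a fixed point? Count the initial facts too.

Round 1: (i) [o2_sat_low -> chest_pain]; (iii) [isolate -> followup_48h]. New: chest_pain, followup_48h.
Round 2: (v) [chest_pain AND isolate -> discharge_ok]. New: discharge_ok.
Closure: {chest_pain, discharge_ok, fever_present, followup_48h, hydration_advised, isolate, notify_public_health, o2_sat_low, order_pcr} — 9 facts.

9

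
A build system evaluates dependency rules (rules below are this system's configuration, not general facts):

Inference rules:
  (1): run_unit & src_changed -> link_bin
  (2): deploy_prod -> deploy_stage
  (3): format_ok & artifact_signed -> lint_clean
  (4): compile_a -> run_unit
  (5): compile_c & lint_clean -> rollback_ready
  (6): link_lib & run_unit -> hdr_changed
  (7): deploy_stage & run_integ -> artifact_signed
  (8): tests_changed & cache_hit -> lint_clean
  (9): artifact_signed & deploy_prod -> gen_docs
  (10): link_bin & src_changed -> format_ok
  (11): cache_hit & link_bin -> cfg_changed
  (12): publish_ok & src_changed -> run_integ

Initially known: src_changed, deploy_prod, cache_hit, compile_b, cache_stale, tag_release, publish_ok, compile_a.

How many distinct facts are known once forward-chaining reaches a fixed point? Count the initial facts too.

Round 1 — (2), (4), (12), derive deploy_stage, run_unit, run_integ.
Round 2 — (1), (7), derive link_bin, artifact_signed.
Round 3 — (9), (10), (11), derive gen_docs, format_ok, cfg_changed.
Round 4 — (3), derive lint_clean.
Closure: {artifact_signed, cache_hit, cache_stale, cfg_changed, compile_a, compile_b, deploy_prod, deploy_stage, format_ok, gen_docs, link_bin, lint_clean, publish_ok, run_integ, run_unit, src_changed, tag_release} — 17 facts.

17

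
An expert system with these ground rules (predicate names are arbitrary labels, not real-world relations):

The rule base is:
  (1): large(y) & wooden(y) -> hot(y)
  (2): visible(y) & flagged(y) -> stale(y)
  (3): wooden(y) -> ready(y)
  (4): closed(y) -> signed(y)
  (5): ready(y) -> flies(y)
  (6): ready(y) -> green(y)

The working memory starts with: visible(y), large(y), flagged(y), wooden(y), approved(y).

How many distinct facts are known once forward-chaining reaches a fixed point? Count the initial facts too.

10

Round 1 — (1), (2), (3), derive hot(y), stale(y), ready(y).
Round 2 — (5), (6), derive flies(y), green(y).
Closure: {approved(y), flagged(y), flies(y), green(y), hot(y), large(y), ready(y), stale(y), visible(y), wooden(y)} — 10 facts.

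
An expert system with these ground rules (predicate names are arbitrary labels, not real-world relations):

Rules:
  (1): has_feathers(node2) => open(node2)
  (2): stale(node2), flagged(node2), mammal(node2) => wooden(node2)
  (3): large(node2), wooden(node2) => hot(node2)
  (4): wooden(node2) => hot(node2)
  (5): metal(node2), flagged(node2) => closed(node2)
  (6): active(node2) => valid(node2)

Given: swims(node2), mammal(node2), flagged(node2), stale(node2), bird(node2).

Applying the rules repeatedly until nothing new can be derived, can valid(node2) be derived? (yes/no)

Round 1: (2) [stale(node2), flagged(node2), mammal(node2) => wooden(node2)]. New: wooden(node2).
Round 2: (4) [wooden(node2) => hot(node2)]. New: hot(node2).
Fixed point reached. valid(node2) is concluded only by (6); (6) needs active(node2) (never derived).

no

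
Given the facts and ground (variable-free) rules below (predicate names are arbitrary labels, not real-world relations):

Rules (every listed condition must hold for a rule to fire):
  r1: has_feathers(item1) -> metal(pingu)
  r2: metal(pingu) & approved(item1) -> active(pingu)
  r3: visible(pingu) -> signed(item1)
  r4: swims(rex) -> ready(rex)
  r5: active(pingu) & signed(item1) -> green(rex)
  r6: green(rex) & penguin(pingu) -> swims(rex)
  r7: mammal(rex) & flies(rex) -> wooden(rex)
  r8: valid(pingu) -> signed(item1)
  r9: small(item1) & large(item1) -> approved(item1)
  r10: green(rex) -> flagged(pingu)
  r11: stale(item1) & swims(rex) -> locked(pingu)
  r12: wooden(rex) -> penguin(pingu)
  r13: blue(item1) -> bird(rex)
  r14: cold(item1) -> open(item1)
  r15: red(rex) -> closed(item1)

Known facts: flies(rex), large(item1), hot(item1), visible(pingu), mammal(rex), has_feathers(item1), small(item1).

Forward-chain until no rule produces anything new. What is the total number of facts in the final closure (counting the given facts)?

17

[1] r1 [has_feathers(item1) -> metal(pingu)]; r3 [visible(pingu) -> signed(item1)]; r7 [mammal(rex) & flies(rex) -> wooden(rex)]; r9 [small(item1) & large(item1) -> approved(item1)]. ⇒ new: metal(pingu), signed(item1), wooden(rex), approved(item1).
[2] r2 [metal(pingu) & approved(item1) -> active(pingu)]; r12 [wooden(rex) -> penguin(pingu)]. ⇒ new: active(pingu), penguin(pingu).
[3] r5 [active(pingu) & signed(item1) -> green(rex)]. ⇒ new: green(rex).
[4] r6 [green(rex) & penguin(pingu) -> swims(rex)]; r10 [green(rex) -> flagged(pingu)]. ⇒ new: swims(rex), flagged(pingu).
[5] r4 [swims(rex) -> ready(rex)]. ⇒ new: ready(rex).
Closure: {active(pingu), approved(item1), flagged(pingu), flies(rex), green(rex), has_feathers(item1), hot(item1), large(item1), mammal(rex), metal(pingu), penguin(pingu), ready(rex), signed(item1), small(item1), swims(rex), visible(pingu), wooden(rex)} — 17 facts.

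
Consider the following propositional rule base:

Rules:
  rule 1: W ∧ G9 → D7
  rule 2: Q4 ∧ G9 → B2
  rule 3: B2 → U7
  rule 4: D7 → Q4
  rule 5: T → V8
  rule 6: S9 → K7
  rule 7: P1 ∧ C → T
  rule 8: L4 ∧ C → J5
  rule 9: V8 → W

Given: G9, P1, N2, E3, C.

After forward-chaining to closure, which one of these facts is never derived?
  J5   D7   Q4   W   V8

J5

Round 1: rule 7 [P1 ∧ C → T]. Adds T.
Round 2: rule 5 [T → V8]. Adds V8.
Round 3: rule 9 [V8 → W]. Adds W.
Round 4: rule 1 [W ∧ G9 → D7]. Adds D7.
Round 5: rule 4 [D7 → Q4]. Adds Q4.
Round 6: rule 2 [Q4 ∧ G9 → B2]. Adds B2.
Round 7: rule 3 [B2 → U7]. Adds U7.
Derived: D7 (round 4), V8 (round 2), Q4 (round 5), W (round 3). J5 never appears in any round.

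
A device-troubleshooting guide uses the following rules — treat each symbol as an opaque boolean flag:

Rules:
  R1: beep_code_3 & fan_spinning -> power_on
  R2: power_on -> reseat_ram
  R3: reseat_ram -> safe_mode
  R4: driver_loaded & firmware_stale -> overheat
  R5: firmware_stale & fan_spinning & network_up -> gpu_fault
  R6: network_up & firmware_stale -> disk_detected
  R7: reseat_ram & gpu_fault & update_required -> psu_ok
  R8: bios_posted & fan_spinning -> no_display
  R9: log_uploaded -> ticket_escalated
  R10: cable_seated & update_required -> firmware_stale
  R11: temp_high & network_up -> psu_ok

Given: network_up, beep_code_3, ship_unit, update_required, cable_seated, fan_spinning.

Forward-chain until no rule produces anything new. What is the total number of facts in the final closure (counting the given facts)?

13

Round 1: R1 [beep_code_3 & fan_spinning -> power_on]; R10 [cable_seated & update_required -> firmware_stale]. New: power_on, firmware_stale.
Round 2: R2 [power_on -> reseat_ram]; R5 [firmware_stale & fan_spinning & network_up -> gpu_fault]; R6 [network_up & firmware_stale -> disk_detected]. New: reseat_ram, gpu_fault, disk_detected.
Round 3: R3 [reseat_ram -> safe_mode]; R7 [reseat_ram & gpu_fault & update_required -> psu_ok]. New: safe_mode, psu_ok.
Closure: {beep_code_3, cable_seated, disk_detected, fan_spinning, firmware_stale, gpu_fault, network_up, power_on, psu_ok, reseat_ram, safe_mode, ship_unit, update_required} — 13 facts.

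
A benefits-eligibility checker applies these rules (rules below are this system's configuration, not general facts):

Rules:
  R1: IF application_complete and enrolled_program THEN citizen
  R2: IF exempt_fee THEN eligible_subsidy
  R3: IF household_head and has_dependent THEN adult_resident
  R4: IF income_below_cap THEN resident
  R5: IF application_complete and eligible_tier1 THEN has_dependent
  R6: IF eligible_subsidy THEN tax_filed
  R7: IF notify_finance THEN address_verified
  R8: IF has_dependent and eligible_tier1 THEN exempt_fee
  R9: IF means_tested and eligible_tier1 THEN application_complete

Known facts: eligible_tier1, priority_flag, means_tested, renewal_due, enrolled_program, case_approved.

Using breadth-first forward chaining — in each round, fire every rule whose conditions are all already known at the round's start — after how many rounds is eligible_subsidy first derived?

Round 1: R9 [IF means_tested and eligible_tier1 THEN application_complete]. New: application_complete.
Round 2: R1 [IF application_complete and enrolled_program THEN citizen]; R5 [IF application_complete and eligible_tier1 THEN has_dependent]. New: citizen, has_dependent.
Round 3: R8 [IF has_dependent and eligible_tier1 THEN exempt_fee]. New: exempt_fee.
Round 4: R2 [IF exempt_fee THEN eligible_subsidy]. New: eligible_subsidy.
eligible_subsidy first appears in round 4.

4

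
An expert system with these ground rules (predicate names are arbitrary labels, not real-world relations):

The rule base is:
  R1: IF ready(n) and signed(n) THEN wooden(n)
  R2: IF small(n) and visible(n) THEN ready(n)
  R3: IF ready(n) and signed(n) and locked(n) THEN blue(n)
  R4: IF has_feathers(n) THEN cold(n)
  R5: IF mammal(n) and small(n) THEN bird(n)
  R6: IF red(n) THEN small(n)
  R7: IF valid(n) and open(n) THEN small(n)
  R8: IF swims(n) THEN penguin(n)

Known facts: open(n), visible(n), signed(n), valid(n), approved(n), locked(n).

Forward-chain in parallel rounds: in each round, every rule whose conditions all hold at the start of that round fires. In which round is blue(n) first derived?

3

[1] R7 [IF valid(n) and open(n) THEN small(n)]. ⇒ new: small(n).
[2] R2 [IF small(n) and visible(n) THEN ready(n)]. ⇒ new: ready(n).
[3] R1 [IF ready(n) and signed(n) THEN wooden(n)]; R3 [IF ready(n) and signed(n) and locked(n) THEN blue(n)]. ⇒ new: wooden(n), blue(n).
blue(n) first appears in round 3.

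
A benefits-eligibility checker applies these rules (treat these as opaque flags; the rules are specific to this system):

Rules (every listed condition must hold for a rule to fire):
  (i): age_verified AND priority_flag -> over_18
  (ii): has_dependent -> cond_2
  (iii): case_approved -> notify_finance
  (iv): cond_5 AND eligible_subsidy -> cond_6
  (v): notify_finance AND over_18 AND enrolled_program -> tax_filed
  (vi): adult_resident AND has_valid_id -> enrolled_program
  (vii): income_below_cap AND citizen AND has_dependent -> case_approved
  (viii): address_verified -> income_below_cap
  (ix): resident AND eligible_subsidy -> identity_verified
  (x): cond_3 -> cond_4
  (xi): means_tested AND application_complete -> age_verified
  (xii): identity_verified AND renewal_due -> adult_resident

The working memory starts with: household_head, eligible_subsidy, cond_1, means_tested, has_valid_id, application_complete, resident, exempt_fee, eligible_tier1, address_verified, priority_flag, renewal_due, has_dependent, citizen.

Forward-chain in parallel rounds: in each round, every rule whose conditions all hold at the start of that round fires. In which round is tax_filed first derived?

4

Round 1: (ii) [has_dependent -> cond_2]; (viii) [address_verified -> income_below_cap]; (ix) [resident AND eligible_subsidy -> identity_verified]; (xi) [means_tested AND application_complete -> age_verified]. New: cond_2, income_below_cap, identity_verified, age_verified.
Round 2: (i) [age_verified AND priority_flag -> over_18]; (vii) [income_below_cap AND citizen AND has_dependent -> case_approved]; (xii) [identity_verified AND renewal_due -> adult_resident]. New: over_18, case_approved, adult_resident.
Round 3: (iii) [case_approved -> notify_finance]; (vi) [adult_resident AND has_valid_id -> enrolled_program]. New: notify_finance, enrolled_program.
Round 4: (v) [notify_finance AND over_18 AND enrolled_program -> tax_filed]. New: tax_filed.
tax_filed first appears in round 4.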